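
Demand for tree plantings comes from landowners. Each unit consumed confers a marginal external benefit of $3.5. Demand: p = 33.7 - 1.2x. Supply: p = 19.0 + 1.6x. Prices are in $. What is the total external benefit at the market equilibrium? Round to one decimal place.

Market equilibrium (private): 19.0 + 1.6x = 33.7 - 1.2x → x_m = 5.2500.
Total external benefit = MEB × x_m = 3.5 × 5.2500 = 18.3750.

$18.4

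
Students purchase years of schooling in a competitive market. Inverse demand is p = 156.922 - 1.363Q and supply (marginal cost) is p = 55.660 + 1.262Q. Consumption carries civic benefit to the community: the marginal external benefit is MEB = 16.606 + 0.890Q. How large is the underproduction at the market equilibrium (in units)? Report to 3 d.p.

29.359 units

Market equilibrium (private): 55.660 + 1.262Q = 156.922 - 1.363Q → Q_m = 38.5760.
Social marginal benefit = demand + MEB = 173.528 - 0.473Q.
Set SMB = MC: 173.528 - 0.473Q = 55.660 + 1.262Q → Q* = 67.9354.
Gap = |38.5760 − 67.9354| = 29.3594.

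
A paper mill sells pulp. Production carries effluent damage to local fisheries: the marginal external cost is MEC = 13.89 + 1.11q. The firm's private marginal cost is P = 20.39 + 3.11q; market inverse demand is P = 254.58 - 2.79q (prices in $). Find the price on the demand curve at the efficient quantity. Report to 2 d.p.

Social marginal cost = private MC + MEC = 34.28 + 4.22q.
Set SMC = demand: 34.28 + 4.22q = 254.58 - 2.79q → q* = 31.4265.
Consumer price on the demand curve at q*: 254.58 − 2.79×31.4265 = 166.9001.

P = $166.90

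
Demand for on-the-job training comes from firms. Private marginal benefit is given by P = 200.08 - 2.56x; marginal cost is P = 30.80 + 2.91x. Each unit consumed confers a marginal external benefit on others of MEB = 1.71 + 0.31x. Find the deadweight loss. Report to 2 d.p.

Market equilibrium (private): 30.80 + 2.91x = 200.08 - 2.56x → x_m = 30.9470.
Social marginal benefit = demand + MEB = 201.79 - 2.25x.
Set SMB = MC: 201.79 - 2.25x = 30.80 + 2.91x → x* = 33.1376.
The welfare-loss triangle has base |x_m − x*| and height MEB(x_m) (the vertical gap between SMB and MC is zero at x* and MEB at x_m).
DWL = ½ × 2.1906 × 11.3036 = 12.3808.

DWL = 12.38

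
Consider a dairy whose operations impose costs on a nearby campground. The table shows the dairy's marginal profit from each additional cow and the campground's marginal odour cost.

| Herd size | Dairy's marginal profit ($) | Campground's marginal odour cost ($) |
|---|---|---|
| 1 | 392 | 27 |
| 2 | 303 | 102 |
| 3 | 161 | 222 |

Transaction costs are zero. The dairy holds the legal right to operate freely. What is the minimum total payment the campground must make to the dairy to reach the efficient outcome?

$161

Left alone the dairy would choose level 3 (marginal profit stays positive).
Efficient level: k* = 2 (marginal profit ≥ marginal odour cost through 2).
The campground must at least cover the dairy's forgone profit from cutting 3→2: 161 = 161.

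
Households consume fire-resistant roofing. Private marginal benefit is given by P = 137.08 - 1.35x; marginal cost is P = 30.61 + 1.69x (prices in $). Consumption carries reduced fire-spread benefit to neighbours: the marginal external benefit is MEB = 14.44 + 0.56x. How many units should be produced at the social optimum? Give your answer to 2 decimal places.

x* = 48.75

Social marginal benefit = demand + MEB = 151.52 - 0.79x.
Set SMB = MC: 151.52 - 0.79x = 30.61 + 1.69x → x* = 48.7540.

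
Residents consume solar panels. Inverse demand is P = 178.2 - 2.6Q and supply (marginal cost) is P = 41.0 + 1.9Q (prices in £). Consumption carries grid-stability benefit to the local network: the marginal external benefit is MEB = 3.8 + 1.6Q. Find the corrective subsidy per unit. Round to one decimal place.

Social marginal benefit = demand + MEB = 182.0 - Q.
Set SMB = MC: 182.0 - Q = 41.0 + 1.9Q → Q* = 48.6207.
The Pigouvian subsidy equals MEB at Q*: 3.8 + 1.6×48.6207 = 81.5931.

subsidy = £81.6 per unit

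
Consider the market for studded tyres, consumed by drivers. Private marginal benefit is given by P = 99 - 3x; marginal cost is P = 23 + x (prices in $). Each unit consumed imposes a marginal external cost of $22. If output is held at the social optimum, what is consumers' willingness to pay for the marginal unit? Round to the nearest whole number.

P = $59

Social marginal benefit = demand − MEC = 77 - 3x.
Set SMB = MC: 77 - 3x = 23 + x → x* = 13.5000.
Consumer price on the demand curve at x*: 99 − 3×13.5000 = 58.5000.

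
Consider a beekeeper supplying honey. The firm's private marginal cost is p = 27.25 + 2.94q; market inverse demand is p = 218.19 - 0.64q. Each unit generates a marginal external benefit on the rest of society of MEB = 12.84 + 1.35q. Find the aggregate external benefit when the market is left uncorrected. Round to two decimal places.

Market equilibrium (private): 27.25 + 2.94q = 218.19 - 0.64q → q_m = 53.3352.
Total external benefit = ∫₀^{q_m} (12.84 + 1.35q) dq = 12.84×53.3352 + ½×1.35×53.3352² = 2604.9584.

2604.96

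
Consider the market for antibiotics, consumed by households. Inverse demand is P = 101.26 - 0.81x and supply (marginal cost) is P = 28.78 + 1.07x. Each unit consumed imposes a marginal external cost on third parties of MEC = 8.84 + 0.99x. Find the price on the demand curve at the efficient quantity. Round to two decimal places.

P = 83.30

Social marginal benefit = demand − MEC = 92.42 - 1.80x.
Set SMB = MC: 92.42 - 1.80x = 28.78 + 1.07x → x* = 22.1742.
Consumer price on the demand curve at x*: 101.26 − 0.81×22.1742 = 83.2989.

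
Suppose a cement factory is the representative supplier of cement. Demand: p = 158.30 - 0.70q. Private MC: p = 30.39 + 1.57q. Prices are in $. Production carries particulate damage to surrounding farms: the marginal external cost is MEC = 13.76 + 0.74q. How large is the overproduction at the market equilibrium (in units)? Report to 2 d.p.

Market equilibrium (private): 30.39 + 1.57q = 158.30 - 0.70q → q_m = 56.3480.
Social marginal cost = private MC + MEC = 44.15 + 2.31q.
Set SMC = demand: 44.15 + 2.31q = 158.30 - 0.70q → q* = 37.9236.
Gap = |56.3480 − 37.9236| = 18.4244.

18.42 units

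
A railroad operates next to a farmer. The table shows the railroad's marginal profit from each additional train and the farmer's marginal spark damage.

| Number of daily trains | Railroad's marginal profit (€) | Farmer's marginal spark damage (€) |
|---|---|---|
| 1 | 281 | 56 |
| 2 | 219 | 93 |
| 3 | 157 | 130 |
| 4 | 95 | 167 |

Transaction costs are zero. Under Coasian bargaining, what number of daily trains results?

Bargaining reaches the level where marginal profit last exceeds marginal spark damage.
That holds through level 3 (157 ≥ 130) but not at 4 (95 < 167).

3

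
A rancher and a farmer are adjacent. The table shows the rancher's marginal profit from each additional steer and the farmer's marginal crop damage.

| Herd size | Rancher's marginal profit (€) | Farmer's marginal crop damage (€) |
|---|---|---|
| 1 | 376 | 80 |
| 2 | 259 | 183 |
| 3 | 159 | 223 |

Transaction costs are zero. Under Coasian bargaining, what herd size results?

2

Bargaining reaches the level where marginal profit last exceeds marginal crop damage.
That holds through level 2 (259 ≥ 183) but not at 3 (159 < 223).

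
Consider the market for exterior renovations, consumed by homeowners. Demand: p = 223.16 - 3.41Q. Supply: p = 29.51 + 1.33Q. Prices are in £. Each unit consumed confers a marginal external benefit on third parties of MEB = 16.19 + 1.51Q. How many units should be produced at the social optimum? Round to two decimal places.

Q* = 64.97

Social marginal benefit = demand + MEB = 239.35 - 1.90Q.
Set SMB = MC: 239.35 - 1.90Q = 29.51 + 1.33Q → Q* = 64.9659.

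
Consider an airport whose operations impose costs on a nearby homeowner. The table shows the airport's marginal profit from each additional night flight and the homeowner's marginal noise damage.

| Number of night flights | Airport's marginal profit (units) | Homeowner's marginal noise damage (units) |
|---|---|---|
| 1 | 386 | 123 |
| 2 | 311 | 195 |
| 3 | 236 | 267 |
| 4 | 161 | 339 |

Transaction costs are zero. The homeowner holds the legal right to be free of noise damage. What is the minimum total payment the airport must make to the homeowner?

Efficient level: marginal profit ≥ marginal noise damage through level 2, so k* = 2.
With the homeowner holding the right, the airport must at least compensate total damage at k*: 123 + 195 = 318.

318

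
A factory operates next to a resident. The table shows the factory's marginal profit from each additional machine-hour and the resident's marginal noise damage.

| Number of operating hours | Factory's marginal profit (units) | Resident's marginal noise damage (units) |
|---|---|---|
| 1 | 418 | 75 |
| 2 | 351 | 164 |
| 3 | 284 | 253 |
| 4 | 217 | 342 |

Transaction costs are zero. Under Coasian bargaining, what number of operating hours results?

Bargaining reaches the level where marginal profit last exceeds marginal noise damage.
That holds through level 3 (284 ≥ 253) but not at 4 (217 < 342).

3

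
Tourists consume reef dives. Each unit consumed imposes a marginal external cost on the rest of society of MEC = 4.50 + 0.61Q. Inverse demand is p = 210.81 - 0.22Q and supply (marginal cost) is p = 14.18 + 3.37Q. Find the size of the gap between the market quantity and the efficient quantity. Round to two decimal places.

Market equilibrium (private): 14.18 + 3.37Q = 210.81 - 0.22Q → Q_m = 54.7716.
Social marginal benefit = demand − MEC = 206.31 - 0.83Q.
Set SMB = MC: 206.31 - 0.83Q = 14.18 + 3.37Q → Q* = 45.7452.
Gap = |54.7716 − 45.7452| = 9.0264.

9.03 units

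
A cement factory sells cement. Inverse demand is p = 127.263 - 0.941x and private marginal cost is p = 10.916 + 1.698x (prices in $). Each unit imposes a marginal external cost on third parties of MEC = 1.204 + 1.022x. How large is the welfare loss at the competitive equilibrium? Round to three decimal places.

Market equilibrium (private): 10.916 + 1.698x = 127.263 - 0.941x → x_m = 44.0875.
Social marginal cost = private MC + MEC = 12.120 + 2.720x.
Set SMC = demand: 12.120 + 2.720x = 127.263 - 0.941x → x* = 31.4512.
The welfare-loss triangle has base |x_m − x*| and height MEC(x_m) (the vertical gap between SMC and demand is zero at x* and MEC at x_m).
DWL = ½ × 12.6363 × 46.2615 = 292.2871.

DWL = $292.287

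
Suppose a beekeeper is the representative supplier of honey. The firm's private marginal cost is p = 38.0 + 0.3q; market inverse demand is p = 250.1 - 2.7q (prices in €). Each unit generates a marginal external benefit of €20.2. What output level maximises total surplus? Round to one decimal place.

Social marginal cost = private MC − MEB = 17.8 + 0.3q.
Set SMC = demand: 17.8 + 0.3q = 250.1 - 2.7q → q* = 77.4333.

q* = 77.4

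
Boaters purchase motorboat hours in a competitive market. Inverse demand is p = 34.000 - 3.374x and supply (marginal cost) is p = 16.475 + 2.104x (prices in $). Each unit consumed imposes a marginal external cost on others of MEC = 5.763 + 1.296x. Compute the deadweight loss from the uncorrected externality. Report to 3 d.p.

Market equilibrium (private): 16.475 + 2.104x = 34.000 - 3.374x → x_m = 3.1992.
Social marginal benefit = demand − MEC = 28.237 - 4.670x.
Set SMB = MC: 28.237 - 4.670x = 16.475 + 2.104x → x* = 1.7363.
Height of the DWL triangle at x_m is MC(x_m) − SMB(x_m) = MEC(x_m) = 9.9091.
DWL = ½ × 1.4629 × 9.9091 = 7.2480.

DWL = $7.248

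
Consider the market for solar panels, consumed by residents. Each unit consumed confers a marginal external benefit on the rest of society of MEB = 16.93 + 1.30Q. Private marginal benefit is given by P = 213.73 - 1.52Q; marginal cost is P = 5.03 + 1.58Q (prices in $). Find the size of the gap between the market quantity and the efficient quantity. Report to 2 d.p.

Market equilibrium (private): 5.03 + 1.58Q = 213.73 - 1.52Q → Q_m = 67.3226.
Social marginal benefit = demand + MEB = 230.66 - 0.22Q.
Set SMB = MC: 230.66 - 0.22Q = 5.03 + 1.58Q → Q* = 125.3500.
Gap = |67.3226 − 125.3500| = 58.0274.

58.03 units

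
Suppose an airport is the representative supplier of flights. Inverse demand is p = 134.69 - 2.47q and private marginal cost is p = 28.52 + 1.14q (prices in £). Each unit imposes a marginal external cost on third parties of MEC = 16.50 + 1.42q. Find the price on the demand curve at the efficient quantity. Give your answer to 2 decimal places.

Social marginal cost = private MC + MEC = 45.02 + 2.56q.
Set SMC = demand: 45.02 + 2.56q = 134.69 - 2.47q → q* = 17.8270.
Consumer price on the demand curve at q*: 134.69 − 2.47×17.8270 = 90.6573.

P = £90.66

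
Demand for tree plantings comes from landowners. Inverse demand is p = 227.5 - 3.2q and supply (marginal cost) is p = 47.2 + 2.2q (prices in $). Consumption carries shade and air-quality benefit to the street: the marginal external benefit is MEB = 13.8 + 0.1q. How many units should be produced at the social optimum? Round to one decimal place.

q* = 36.6

Social marginal benefit = demand + MEB = 241.3 - 3.1q.
Set SMB = MC: 241.3 - 3.1q = 47.2 + 2.2q → q* = 36.6226.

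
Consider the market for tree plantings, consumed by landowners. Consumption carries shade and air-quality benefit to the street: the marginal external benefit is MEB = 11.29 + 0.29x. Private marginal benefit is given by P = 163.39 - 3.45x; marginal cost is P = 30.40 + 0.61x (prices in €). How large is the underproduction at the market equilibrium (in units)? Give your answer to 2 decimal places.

5.51 units

Market equilibrium (private): 30.40 + 0.61x = 163.39 - 3.45x → x_m = 32.7562.
Social marginal benefit = demand + MEB = 174.68 - 3.16x.
Set SMB = MC: 174.68 - 3.16x = 30.40 + 0.61x → x* = 38.2706.
Gap = |32.7562 − 38.2706| = 5.5144.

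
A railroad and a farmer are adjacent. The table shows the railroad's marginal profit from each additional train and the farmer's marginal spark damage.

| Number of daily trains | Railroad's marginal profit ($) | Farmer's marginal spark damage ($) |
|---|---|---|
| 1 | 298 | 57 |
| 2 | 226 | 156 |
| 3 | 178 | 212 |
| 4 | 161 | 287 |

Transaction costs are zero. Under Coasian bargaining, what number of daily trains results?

2

Bargaining reaches the level where marginal profit last exceeds marginal spark damage.
That holds through level 2 (226 ≥ 156) but not at 3 (178 < 212).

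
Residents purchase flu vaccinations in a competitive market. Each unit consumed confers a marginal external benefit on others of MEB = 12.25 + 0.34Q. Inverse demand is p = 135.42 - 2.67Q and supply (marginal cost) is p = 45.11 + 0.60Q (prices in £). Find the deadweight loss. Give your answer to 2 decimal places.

DWL = £79.91

Market equilibrium (private): 45.11 + 0.60Q = 135.42 - 2.67Q → Q_m = 27.6177.
Social marginal benefit = demand + MEB = 147.67 - 2.33Q.
Set SMB = MC: 147.67 - 2.33Q = 45.11 + 0.60Q → Q* = 35.0034.
Height of the DWL triangle at Q_m is SMB(Q_m) − MC(Q_m) = MEB(Q_m) = 21.6400.
DWL = ½ × 7.3857 × 21.6400 = 79.9133.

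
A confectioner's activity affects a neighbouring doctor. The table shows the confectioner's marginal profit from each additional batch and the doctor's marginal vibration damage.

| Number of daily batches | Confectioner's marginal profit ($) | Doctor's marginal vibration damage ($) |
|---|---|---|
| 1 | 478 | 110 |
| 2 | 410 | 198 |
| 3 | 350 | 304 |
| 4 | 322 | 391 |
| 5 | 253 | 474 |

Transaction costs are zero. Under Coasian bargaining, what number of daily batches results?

3

Bargaining reaches the level where marginal profit last exceeds marginal vibration damage.
That holds through level 3 (350 ≥ 304) but not at 4 (322 < 391).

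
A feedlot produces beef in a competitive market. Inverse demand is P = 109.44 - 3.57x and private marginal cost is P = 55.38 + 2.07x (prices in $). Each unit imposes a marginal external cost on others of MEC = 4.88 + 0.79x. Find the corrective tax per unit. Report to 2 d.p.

Social marginal cost = private MC + MEC = 60.26 + 2.86x.
Set SMC = demand: 60.26 + 2.86x = 109.44 - 3.57x → x* = 7.6485.
The Pigouvian tax equals MEC at x*: 4.88 + 0.79×7.6485 = 10.9223.

tax = $10.92 per unit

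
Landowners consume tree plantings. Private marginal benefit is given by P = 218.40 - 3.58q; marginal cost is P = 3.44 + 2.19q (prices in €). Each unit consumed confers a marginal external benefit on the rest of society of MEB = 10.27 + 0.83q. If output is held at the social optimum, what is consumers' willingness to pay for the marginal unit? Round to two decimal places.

Social marginal benefit = demand + MEB = 228.67 - 2.75q.
Set SMB = MC: 228.67 - 2.75q = 3.44 + 2.19q → q* = 45.5931.
Consumer price on the demand curve at q*: 218.40 − 3.58×45.5931 = 55.1767.

P = €55.18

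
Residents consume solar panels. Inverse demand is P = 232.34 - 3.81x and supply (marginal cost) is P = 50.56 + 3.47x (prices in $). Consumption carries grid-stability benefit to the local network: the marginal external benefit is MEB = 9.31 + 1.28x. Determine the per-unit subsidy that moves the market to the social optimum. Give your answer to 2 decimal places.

subsidy = $50.08 per unit

Social marginal benefit = demand + MEB = 241.65 - 2.53x.
Set SMB = MC: 241.65 - 2.53x = 50.56 + 3.47x → x* = 31.8483.
The Pigouvian subsidy equals MEB at x*: 9.31 + 1.28×31.8483 = 50.0758.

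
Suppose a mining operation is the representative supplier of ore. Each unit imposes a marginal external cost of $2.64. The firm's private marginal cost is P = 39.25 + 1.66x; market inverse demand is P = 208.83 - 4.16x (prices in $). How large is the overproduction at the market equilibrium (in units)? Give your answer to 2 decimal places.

0.45 units

Market equilibrium (private): 39.25 + 1.66x = 208.83 - 4.16x → x_m = 29.1375.
Social marginal cost = private MC + MEC = 41.89 + 1.66x.
Set SMC = demand: 41.89 + 1.66x = 208.83 - 4.16x → x* = 28.6838.
Gap = |29.1375 − 28.6838| = 0.4537.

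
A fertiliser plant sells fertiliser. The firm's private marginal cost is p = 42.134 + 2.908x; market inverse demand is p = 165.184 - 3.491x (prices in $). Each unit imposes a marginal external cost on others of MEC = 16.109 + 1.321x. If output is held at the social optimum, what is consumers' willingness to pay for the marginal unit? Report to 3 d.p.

Social marginal cost = private MC + MEC = 58.243 + 4.229x.
Set SMC = demand: 58.243 + 4.229x = 165.184 - 3.491x → x* = 13.8525.
Consumer price on the demand curve at x*: 165.184 − 3.491×13.8525 = 116.8249.

P = $116.825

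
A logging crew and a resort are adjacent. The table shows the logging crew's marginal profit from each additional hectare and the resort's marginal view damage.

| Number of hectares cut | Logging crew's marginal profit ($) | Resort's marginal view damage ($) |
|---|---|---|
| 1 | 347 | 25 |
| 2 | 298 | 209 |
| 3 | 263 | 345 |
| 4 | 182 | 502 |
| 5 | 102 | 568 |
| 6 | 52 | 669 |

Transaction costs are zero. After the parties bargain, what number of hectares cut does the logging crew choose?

Bargaining reaches the level where marginal profit last exceeds marginal view damage.
That holds through level 2 (298 ≥ 209) but not at 3 (263 < 345).

2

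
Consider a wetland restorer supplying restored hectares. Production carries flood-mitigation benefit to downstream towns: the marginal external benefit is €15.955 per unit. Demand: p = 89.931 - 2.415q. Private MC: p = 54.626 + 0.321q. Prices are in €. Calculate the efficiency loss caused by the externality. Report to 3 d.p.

Market equilibrium (private): 54.626 + 0.321q = 89.931 - 2.415q → q_m = 12.9039.
Social marginal cost = private MC − MEB = 38.671 + 0.321q.
Set SMC = demand: 38.671 + 0.321q = 89.931 - 2.415q → q* = 18.7354.
The welfare-loss triangle has base |q_m − q*| and height MEB(q_m) (the vertical gap between SMC and demand is zero at q* and MEB at q_m).
DWL = ½ × 5.8315 × 15.9550 = 46.5208.

DWL = €46.521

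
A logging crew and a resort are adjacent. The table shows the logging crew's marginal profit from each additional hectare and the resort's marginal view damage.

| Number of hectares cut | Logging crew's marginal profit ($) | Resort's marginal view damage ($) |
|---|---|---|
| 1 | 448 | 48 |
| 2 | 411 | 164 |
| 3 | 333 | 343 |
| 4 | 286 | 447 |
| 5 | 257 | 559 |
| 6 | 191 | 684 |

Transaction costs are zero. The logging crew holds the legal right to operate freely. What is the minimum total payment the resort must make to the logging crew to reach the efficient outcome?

Left alone the logging crew would choose level 6 (marginal profit stays positive).
Efficient level: k* = 2 (marginal profit ≥ marginal view damage through 2).
The resort must at least cover the logging crew's forgone profit from cutting 6→2: 333 + 286 + 257 + 191 = 1067.

$1067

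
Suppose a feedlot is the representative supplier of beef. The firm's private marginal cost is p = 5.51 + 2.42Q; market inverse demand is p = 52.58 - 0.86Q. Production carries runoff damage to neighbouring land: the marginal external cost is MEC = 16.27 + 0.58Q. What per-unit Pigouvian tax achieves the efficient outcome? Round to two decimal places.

tax = 20.90 per unit

Social marginal cost = private MC + MEC = 21.78 + 3.00Q.
Set SMC = demand: 21.78 + 3.00Q = 52.58 - 0.86Q → Q* = 7.9793.
The Pigouvian tax equals MEC at Q*: 16.27 + 0.58×7.9793 = 20.8980.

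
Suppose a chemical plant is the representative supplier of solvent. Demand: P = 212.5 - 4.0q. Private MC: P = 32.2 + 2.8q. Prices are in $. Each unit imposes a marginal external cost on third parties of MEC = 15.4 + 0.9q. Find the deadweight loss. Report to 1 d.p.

DWL = $100.1

Market equilibrium (private): 32.2 + 2.8q = 212.5 - 4.0q → q_m = 26.5147.
Social marginal cost = private MC + MEC = 47.6 + 3.7q.
Set SMC = demand: 47.6 + 3.7q = 212.5 - 4.0q → q* = 21.4156.
Height of the DWL triangle at q_m is SMC(q_m) − demand(q_m) = MEC(q_m) = 39.2632.
DWL = ½ × 5.0991 × 39.2632 = 100.1035.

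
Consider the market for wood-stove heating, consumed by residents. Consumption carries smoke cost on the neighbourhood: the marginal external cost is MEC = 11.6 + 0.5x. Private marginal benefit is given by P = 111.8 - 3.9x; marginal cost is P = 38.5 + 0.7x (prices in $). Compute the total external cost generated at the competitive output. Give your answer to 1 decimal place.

Market equilibrium (private): 38.5 + 0.7x = 111.8 - 3.9x → x_m = 15.9348.
Total external cost = ∫₀^{x_m} (11.6 + 0.5x) dx = 11.6×15.9348 + ½×0.5×15.9348² = 248.3231.

$248.3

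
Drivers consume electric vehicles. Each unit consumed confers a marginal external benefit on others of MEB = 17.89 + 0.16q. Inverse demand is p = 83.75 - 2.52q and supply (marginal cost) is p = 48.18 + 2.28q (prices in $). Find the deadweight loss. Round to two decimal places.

Market equilibrium (private): 48.18 + 2.28q = 83.75 - 2.52q → q_m = 7.4104.
Social marginal benefit = demand + MEB = 101.64 - 2.36q.
Set SMB = MC: 101.64 - 2.36q = 48.18 + 2.28q → q* = 11.5216.
The loss is the area between SMB and MC from q* to q_m; with linear curves that's a triangle of height MEB(q_m).
DWL = ½ × 4.1112 × 19.0757 = 39.2120.

DWL = $39.21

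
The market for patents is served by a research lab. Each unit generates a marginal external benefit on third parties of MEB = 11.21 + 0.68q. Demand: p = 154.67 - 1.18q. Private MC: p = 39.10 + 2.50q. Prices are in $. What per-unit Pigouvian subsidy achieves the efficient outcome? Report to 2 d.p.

subsidy = $39.95 per unit

Social marginal cost = private MC − MEB = 27.89 + 1.82q.
Set SMC = demand: 27.89 + 1.82q = 154.67 - 1.18q → q* = 42.2600.
The Pigouvian subsidy equals MEB at q*: 11.21 + 0.68×42.2600 = 39.9468.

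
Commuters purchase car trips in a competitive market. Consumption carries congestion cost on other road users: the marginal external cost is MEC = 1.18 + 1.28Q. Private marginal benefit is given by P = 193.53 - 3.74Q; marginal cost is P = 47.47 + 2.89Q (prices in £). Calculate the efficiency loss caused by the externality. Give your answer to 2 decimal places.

Market equilibrium (private): 47.47 + 2.89Q = 193.53 - 3.74Q → Q_m = 22.0302.
Social marginal benefit = demand − MEC = 192.35 - 5.02Q.
Set SMB = MC: 192.35 - 5.02Q = 47.47 + 2.89Q → Q* = 18.3161.
The welfare-loss triangle has base |Q_m − Q*| and height MEC(Q_m) (the vertical gap between SMB and MC is zero at Q* and MEC at Q_m).
DWL = ½ × 3.7141 × 29.3786 = 54.5575.

DWL = £54.56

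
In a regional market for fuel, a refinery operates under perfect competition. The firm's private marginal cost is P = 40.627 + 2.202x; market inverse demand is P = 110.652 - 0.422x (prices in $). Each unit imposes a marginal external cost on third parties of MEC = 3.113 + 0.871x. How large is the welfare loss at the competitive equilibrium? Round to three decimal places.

Market equilibrium (private): 40.627 + 2.202x = 110.652 - 0.422x → x_m = 26.6864.
Social marginal cost = private MC + MEC = 43.740 + 3.073x.
Set SMC = demand: 43.740 + 3.073x = 110.652 - 0.422x → x* = 19.1451.
Height of the DWL triangle at x_m is SMC(x_m) − demand(x_m) = MEC(x_m) = 26.3568.
DWL = ½ × 7.5413 × 26.3568 = 99.3823.

DWL = $99.382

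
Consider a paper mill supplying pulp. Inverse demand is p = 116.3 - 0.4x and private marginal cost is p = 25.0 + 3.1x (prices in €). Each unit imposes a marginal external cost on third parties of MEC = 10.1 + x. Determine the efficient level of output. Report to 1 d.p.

Social marginal cost = private MC + MEC = 35.1 + 4.1x.
Set SMC = demand: 35.1 + 4.1x = 116.3 - 0.4x → x* = 18.0444.

x* = 18.0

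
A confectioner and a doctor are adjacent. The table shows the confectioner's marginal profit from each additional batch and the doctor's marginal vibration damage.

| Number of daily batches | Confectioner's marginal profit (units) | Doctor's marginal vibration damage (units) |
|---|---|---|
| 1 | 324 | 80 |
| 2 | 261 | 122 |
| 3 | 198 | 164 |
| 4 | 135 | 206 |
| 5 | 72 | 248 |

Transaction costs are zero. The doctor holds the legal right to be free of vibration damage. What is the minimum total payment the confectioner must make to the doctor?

366

Efficient level: marginal profit ≥ marginal vibration damage through level 3, so k* = 3.
With the doctor holding the right, the confectioner must at least compensate total damage at k*: 80 + 122 + 164 = 366.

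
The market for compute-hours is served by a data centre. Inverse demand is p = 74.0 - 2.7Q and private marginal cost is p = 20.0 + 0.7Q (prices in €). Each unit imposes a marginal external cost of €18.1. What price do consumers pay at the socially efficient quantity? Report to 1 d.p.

Social marginal cost = private MC + MEC = 38.1 + 0.7Q.
Set SMC = demand: 38.1 + 0.7Q = 74.0 - 2.7Q → Q* = 10.5588.
Consumer price on the demand curve at Q*: 74.0 − 2.7×10.5588 = 45.4912.

P = €45.5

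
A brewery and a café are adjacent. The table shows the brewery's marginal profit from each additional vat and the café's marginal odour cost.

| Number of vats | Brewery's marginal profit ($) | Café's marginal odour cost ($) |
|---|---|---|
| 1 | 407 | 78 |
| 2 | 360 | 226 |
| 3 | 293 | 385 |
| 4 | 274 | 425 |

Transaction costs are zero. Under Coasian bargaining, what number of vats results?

2

Bargaining reaches the level where marginal profit last exceeds marginal odour cost.
That holds through level 2 (360 ≥ 226) but not at 3 (293 < 385).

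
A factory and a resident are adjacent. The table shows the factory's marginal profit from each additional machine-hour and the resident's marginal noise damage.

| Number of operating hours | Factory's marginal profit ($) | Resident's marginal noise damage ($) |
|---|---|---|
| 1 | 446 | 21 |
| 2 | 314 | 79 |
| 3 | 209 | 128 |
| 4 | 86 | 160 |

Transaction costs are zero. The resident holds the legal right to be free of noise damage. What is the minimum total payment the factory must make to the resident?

$228

Efficient level: marginal profit ≥ marginal noise damage through level 3, so k* = 3.
With the resident holding the right, the factory must at least compensate total damage at k*: 21 + 79 + 128 = 228.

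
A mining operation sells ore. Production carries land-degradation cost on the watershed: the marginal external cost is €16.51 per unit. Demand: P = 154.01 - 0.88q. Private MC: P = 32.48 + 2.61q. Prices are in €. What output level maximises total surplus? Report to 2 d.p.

Social marginal cost = private MC + MEC = 48.99 + 2.61q.
Set SMC = demand: 48.99 + 2.61q = 154.01 - 0.88q → q* = 30.0917.

q* = 30.09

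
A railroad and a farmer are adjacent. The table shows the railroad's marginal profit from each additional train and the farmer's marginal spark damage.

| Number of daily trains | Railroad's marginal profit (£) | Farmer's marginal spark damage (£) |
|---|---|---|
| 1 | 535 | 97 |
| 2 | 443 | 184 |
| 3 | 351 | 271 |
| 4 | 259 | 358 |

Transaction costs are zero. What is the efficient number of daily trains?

3

Bargaining reaches the level where marginal profit last exceeds marginal spark damage.
That holds through level 3 (351 ≥ 271) but not at 4 (259 < 358).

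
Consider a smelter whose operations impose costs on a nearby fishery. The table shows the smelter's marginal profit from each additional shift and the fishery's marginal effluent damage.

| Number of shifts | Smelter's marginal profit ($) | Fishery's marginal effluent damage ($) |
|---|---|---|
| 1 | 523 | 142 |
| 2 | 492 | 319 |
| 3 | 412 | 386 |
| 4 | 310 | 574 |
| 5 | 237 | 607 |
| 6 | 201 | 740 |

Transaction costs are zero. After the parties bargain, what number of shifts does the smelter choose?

3

Bargaining reaches the level where marginal profit last exceeds marginal effluent damage.
That holds through level 3 (412 ≥ 386) but not at 4 (310 < 574).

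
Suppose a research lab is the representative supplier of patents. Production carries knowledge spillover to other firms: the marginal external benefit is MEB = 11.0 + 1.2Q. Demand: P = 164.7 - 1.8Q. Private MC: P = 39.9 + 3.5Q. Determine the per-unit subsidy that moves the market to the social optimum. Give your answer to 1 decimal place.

Social marginal cost = private MC − MEB = 28.9 + 2.3Q.
Set SMC = demand: 28.9 + 2.3Q = 164.7 - 1.8Q → Q* = 33.1220.
The Pigouvian subsidy equals MEB at Q*: 11.0 + 1.2×33.1220 = 50.7464.

subsidy = 50.7 per unit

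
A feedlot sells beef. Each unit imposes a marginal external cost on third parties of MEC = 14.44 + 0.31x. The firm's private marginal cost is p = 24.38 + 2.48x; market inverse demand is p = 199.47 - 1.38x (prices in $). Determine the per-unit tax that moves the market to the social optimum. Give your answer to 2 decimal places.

tax = $26.38 per unit

Social marginal cost = private MC + MEC = 38.82 + 2.79x.
Set SMC = demand: 38.82 + 2.79x = 199.47 - 1.38x → x* = 38.5252.
The Pigouvian tax equals MEC at x*: 14.44 + 0.31×38.5252 = 26.3828.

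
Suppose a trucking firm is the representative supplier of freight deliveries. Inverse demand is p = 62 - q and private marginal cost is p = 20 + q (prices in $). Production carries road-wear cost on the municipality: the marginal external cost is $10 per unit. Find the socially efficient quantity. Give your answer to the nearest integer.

Social marginal cost = private MC + MEC = 30 + q.
Set SMC = demand: 30 + q = 62 - q → q* = 16.0000.

q* = 16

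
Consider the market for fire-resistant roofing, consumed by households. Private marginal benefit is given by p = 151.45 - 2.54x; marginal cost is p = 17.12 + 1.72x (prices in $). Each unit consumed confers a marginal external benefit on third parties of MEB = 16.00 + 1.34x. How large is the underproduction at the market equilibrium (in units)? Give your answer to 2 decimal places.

Market equilibrium (private): 17.12 + 1.72x = 151.45 - 2.54x → x_m = 31.5329.
Social marginal benefit = demand + MEB = 167.45 - 1.20x.
Set SMB = MC: 167.45 - 1.20x = 17.12 + 1.72x → x* = 51.4829.
Gap = |31.5329 − 51.4829| = 19.9500.

19.95 units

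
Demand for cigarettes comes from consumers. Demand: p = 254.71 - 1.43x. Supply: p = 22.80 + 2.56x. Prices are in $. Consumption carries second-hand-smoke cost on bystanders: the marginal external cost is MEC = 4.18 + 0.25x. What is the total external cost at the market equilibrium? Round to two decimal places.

Market equilibrium (private): 22.80 + 2.56x = 254.71 - 1.43x → x_m = 58.1228.
Total external cost = ∫₀^{x_m} (4.18 + 0.25x) dx = 4.18×58.1228 + ½×0.25×58.1228² = 665.2358.

$665.24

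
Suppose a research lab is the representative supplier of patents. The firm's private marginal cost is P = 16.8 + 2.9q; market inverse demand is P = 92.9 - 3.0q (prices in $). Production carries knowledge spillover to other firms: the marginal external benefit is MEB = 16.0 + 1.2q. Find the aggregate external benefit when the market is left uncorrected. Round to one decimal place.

Market equilibrium (private): 16.8 + 2.9q = 92.9 - 3.0q → q_m = 12.8983.
Total external benefit = ∫₀^{q_m} (16.0 + 1.2q) dq = 16.0×12.8983 + ½×1.2×12.8983² = 306.1925.

$306.2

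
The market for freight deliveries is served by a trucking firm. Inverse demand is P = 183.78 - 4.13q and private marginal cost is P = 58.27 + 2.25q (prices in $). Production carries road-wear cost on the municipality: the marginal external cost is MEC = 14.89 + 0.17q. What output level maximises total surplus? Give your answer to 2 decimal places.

Social marginal cost = private MC + MEC = 73.16 + 2.42q.
Set SMC = demand: 73.16 + 2.42q = 183.78 - 4.13q → q* = 16.8885.

q* = 16.89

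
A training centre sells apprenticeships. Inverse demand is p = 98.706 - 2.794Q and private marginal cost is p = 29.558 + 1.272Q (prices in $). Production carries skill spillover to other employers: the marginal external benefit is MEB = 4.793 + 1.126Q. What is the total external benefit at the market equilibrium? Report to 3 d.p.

$244.341

Market equilibrium (private): 29.558 + 1.272Q = 98.706 - 2.794Q → Q_m = 17.0064.
Total external benefit = ∫₀^{Q_m} (4.793 + 1.126Q) dQ = 4.793×17.0064 + ½×1.126×17.0064² = 244.3412.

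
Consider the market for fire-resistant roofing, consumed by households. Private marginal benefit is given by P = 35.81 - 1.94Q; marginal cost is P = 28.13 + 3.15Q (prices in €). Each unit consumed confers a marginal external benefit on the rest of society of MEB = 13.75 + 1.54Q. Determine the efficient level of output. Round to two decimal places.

Social marginal benefit = demand + MEB = 49.56 - 0.40Q.
Set SMB = MC: 49.56 - 0.40Q = 28.13 + 3.15Q → Q* = 6.0366.

Q* = 6.04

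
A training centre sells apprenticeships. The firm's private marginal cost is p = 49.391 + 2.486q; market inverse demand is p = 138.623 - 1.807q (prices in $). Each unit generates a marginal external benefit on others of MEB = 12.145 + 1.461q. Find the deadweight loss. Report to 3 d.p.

Market equilibrium (private): 49.391 + 2.486q = 138.623 - 1.807q → q_m = 20.7855.
Social marginal cost = private MC − MEB = 37.246 + 1.025q.
Set SMC = demand: 37.246 + 1.025q = 138.623 - 1.807q → q* = 35.7970.
Height of the DWL triangle at q_m is demand(q_m) − SMC(q_m) = MEB(q_m) = 42.5126.
DWL = ½ × 15.0115 × 42.5126 = 319.0889.

DWL = $319.089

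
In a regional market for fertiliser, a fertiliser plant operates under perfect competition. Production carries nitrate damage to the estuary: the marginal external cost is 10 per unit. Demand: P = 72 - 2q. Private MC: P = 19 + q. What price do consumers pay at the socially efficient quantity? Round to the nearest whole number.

Social marginal cost = private MC + MEC = 29 + q.
Set SMC = demand: 29 + q = 72 - 2q → q* = 14.3333.
Consumer price on the demand curve at q*: 72 − 2×14.3333 = 43.3334.

P = 43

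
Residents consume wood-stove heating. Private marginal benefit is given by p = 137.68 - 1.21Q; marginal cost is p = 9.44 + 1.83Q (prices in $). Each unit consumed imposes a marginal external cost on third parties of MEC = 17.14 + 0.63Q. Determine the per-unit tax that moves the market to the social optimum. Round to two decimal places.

tax = $36.21 per unit

Social marginal benefit = demand − MEC = 120.54 - 1.84Q.
Set SMB = MC: 120.54 - 1.84Q = 9.44 + 1.83Q → Q* = 30.2725.
The Pigouvian tax equals MEC at Q*: 17.14 + 0.63×30.2725 = 36.2117.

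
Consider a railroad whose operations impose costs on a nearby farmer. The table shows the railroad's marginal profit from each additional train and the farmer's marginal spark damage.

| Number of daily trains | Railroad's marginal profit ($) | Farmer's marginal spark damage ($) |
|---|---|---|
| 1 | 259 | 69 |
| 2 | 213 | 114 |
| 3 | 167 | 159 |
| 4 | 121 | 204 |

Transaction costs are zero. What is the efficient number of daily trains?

Bargaining reaches the level where marginal profit last exceeds marginal spark damage.
That holds through level 3 (167 ≥ 159) but not at 4 (121 < 204).

3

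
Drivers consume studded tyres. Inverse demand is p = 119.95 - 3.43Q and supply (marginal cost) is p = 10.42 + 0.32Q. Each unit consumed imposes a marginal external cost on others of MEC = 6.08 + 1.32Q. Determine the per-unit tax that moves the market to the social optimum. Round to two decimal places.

tax = 33.01 per unit

Social marginal benefit = demand − MEC = 113.87 - 4.75Q.
Set SMB = MC: 113.87 - 4.75Q = 10.42 + 0.32Q → Q* = 20.4043.
The Pigouvian tax equals MEC at Q*: 6.08 + 1.32×20.4043 = 33.0137.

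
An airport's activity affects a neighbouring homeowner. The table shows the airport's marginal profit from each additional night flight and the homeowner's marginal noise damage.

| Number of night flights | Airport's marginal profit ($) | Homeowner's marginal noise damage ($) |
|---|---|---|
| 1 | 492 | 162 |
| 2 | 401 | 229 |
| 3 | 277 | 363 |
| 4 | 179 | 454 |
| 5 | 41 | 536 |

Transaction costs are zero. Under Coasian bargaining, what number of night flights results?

2

Bargaining reaches the level where marginal profit last exceeds marginal noise damage.
That holds through level 2 (401 ≥ 229) but not at 3 (277 < 363).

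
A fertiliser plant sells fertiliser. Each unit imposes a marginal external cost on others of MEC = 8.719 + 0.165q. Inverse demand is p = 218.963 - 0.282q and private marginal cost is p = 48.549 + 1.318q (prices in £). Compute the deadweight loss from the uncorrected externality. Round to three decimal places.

Market equilibrium (private): 48.549 + 1.318q = 218.963 - 0.282q → q_m = 106.5088.
Social marginal cost = private MC + MEC = 57.268 + 1.483q.
Set SMC = demand: 57.268 + 1.483q = 218.963 - 0.282q → q* = 91.6119.
The welfare-loss triangle has base |q_m − q*| and height MEC(q_m) (the vertical gap between SMC and demand is zero at q* and MEC at q_m).
DWL = ½ × 14.8969 × 26.2929 = 195.8414.

DWL = £195.841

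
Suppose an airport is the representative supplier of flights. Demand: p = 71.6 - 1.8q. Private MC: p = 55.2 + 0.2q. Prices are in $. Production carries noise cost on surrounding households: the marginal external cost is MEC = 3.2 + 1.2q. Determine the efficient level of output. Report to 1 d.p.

Social marginal cost = private MC + MEC = 58.4 + 1.4q.
Set SMC = demand: 58.4 + 1.4q = 71.6 - 1.8q → q* = 4.1250.

q* = 4.1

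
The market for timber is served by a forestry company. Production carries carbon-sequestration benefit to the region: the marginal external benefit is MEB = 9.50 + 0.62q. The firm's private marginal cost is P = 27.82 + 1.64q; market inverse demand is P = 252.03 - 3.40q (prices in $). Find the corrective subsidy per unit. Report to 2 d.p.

Social marginal cost = private MC − MEB = 18.32 + 1.02q.
Set SMC = demand: 18.32 + 1.02q = 252.03 - 3.40q → q* = 52.8756.
The Pigouvian subsidy equals MEB at q*: 9.50 + 0.62×52.8756 = 42.2829.

subsidy = $42.28 per unit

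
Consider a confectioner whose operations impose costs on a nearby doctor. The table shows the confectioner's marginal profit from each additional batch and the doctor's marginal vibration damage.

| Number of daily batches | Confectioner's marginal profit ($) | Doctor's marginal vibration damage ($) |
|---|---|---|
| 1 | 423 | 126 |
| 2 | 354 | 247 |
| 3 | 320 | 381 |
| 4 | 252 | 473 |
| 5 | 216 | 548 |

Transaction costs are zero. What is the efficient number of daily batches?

2

Bargaining reaches the level where marginal profit last exceeds marginal vibration damage.
That holds through level 2 (354 ≥ 247) but not at 3 (320 < 381).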